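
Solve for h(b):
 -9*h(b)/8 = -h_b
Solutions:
 h(b) = C1*exp(9*b/8)


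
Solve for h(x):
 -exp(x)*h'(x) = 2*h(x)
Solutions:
 h(x) = C1*exp(2*exp(-x))


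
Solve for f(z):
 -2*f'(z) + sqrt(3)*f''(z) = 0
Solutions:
 f(z) = C1 + C2*exp(2*sqrt(3)*z/3)


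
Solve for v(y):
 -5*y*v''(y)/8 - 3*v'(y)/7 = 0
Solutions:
 v(y) = C1 + C2*y^(11/35)


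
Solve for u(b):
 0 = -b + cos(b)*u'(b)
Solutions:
 u(b) = C1 + Integral(b/cos(b), b)


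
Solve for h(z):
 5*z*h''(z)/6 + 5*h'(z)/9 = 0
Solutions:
 h(z) = C1 + C2*z^(1/3)


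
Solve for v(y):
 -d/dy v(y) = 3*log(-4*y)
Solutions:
 v(y) = C1 - 3*y*log(-y) + 3*y*(1 - 2*log(2))


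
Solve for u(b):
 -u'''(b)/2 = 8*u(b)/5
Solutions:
 u(b) = C3*exp(-2*2^(1/3)*5^(2/3)*b/5) + (C1*sin(2^(1/3)*sqrt(3)*5^(2/3)*b/5) + C2*cos(2^(1/3)*sqrt(3)*5^(2/3)*b/5))*exp(2^(1/3)*5^(2/3)*b/5)


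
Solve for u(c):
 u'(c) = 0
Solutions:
 u(c) = C1


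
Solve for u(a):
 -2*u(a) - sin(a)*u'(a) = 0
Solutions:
 u(a) = C1*(cos(a) + 1)/(cos(a) - 1)


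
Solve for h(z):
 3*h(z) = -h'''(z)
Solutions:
 h(z) = C3*exp(-3^(1/3)*z) + (C1*sin(3^(5/6)*z/2) + C2*cos(3^(5/6)*z/2))*exp(3^(1/3)*z/2)


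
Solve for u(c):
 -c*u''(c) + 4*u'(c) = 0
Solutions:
 u(c) = C1 + C2*c^5


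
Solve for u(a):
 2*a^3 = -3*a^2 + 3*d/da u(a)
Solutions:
 u(a) = C1 + a^4/6 + a^3/3


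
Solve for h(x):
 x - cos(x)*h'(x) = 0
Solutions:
 h(x) = C1 + Integral(x/cos(x), x)


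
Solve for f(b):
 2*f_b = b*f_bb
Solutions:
 f(b) = C1 + C2*b^3


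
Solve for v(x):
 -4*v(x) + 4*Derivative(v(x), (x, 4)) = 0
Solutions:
 v(x) = C1*exp(-x) + C2*exp(x) + C3*sin(x) + C4*cos(x)


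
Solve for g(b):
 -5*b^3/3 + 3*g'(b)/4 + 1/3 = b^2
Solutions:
 g(b) = C1 + 5*b^4/9 + 4*b^3/9 - 4*b/9


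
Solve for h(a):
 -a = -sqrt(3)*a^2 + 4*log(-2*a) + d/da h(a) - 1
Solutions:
 h(a) = C1 + sqrt(3)*a^3/3 - a^2/2 - 4*a*log(-a) + a*(5 - 4*log(2))


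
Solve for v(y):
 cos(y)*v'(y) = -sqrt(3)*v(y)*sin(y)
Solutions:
 v(y) = C1*cos(y)^(sqrt(3))


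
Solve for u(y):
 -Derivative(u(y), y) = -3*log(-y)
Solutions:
 u(y) = C1 + 3*y*log(-y) - 3*y


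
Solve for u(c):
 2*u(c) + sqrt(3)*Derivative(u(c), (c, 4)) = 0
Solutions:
 u(c) = (C1*sin(2^(3/4)*3^(7/8)*c/6) + C2*cos(2^(3/4)*3^(7/8)*c/6))*exp(-2^(3/4)*3^(7/8)*c/6) + (C3*sin(2^(3/4)*3^(7/8)*c/6) + C4*cos(2^(3/4)*3^(7/8)*c/6))*exp(2^(3/4)*3^(7/8)*c/6)


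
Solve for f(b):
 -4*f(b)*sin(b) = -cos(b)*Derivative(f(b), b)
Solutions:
 f(b) = C1/cos(b)^4


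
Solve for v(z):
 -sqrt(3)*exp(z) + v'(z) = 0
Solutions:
 v(z) = C1 + sqrt(3)*exp(z)


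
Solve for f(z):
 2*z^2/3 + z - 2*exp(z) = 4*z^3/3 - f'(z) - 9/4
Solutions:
 f(z) = C1 + z^4/3 - 2*z^3/9 - z^2/2 - 9*z/4 + 2*exp(z)


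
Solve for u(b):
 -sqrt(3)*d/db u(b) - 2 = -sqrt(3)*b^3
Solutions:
 u(b) = C1 + b^4/4 - 2*sqrt(3)*b/3


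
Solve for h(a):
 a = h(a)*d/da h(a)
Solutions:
 h(a) = -sqrt(C1 + a^2)
 h(a) = sqrt(C1 + a^2)


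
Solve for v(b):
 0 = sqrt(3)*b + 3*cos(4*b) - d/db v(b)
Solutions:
 v(b) = C1 + sqrt(3)*b^2/2 + 3*sin(4*b)/4


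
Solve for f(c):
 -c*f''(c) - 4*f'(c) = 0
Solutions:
 f(c) = C1 + C2/c^3


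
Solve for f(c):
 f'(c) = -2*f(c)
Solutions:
 f(c) = C1*exp(-2*c)


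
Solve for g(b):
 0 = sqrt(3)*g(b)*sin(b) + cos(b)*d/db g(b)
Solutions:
 g(b) = C1*cos(b)^(sqrt(3))


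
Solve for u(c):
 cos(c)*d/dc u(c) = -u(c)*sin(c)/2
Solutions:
 u(c) = C1*sqrt(cos(c))


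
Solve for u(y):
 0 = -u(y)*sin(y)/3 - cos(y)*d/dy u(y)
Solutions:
 u(y) = C1*cos(y)^(1/3)


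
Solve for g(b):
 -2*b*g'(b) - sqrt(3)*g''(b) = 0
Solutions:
 g(b) = C1 + C2*erf(3^(3/4)*b/3)


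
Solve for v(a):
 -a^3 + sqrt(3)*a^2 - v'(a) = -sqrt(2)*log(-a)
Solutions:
 v(a) = C1 - a^4/4 + sqrt(3)*a^3/3 + sqrt(2)*a*log(-a) - sqrt(2)*a


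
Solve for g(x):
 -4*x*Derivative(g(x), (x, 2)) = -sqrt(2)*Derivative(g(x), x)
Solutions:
 g(x) = C1 + C2*x^(sqrt(2)/4 + 1)


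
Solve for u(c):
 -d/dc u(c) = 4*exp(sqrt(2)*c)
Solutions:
 u(c) = C1 - 2*sqrt(2)*exp(sqrt(2)*c)


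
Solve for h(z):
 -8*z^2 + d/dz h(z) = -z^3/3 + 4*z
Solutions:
 h(z) = C1 - z^4/12 + 8*z^3/3 + 2*z^2


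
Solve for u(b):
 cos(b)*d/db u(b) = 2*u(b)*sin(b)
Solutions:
 u(b) = C1/cos(b)^2


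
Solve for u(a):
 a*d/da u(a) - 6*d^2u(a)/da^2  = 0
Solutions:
 u(a) = C1 + C2*erfi(sqrt(3)*a/6)


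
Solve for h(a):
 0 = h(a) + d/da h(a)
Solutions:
 h(a) = C1*exp(-a)


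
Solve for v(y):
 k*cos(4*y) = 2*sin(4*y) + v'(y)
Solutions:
 v(y) = C1 + k*sin(4*y)/4 + cos(4*y)/2


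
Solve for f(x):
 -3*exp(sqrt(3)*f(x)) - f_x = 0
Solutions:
 f(x) = sqrt(3)*(2*log(1/(C1 + 3*x)) - log(3))/6


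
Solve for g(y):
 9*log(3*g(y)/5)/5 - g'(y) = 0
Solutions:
 -5*Integral(1/(log(_y) - log(5) + log(3)), (_y, g(y)))/9 = C1 - y


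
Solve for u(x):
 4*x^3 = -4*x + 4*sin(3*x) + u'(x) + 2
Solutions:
 u(x) = C1 + x^4 + 2*x^2 - 2*x + 4*cos(3*x)/3


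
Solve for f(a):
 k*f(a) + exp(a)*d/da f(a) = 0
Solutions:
 f(a) = C1*exp(k*exp(-a))


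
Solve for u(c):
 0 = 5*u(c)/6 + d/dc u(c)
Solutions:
 u(c) = C1*exp(-5*c/6)


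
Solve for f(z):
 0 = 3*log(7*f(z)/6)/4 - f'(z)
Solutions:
 4*Integral(1/(-log(_y) - log(7) + log(6)), (_y, f(z)))/3 = C1 - z


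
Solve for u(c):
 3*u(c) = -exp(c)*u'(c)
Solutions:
 u(c) = C1*exp(3*exp(-c))


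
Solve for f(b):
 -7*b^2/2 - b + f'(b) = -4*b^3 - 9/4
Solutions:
 f(b) = C1 - b^4 + 7*b^3/6 + b^2/2 - 9*b/4


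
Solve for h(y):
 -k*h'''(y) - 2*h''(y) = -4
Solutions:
 h(y) = C1 + C2*y + C3*exp(-2*y/k) + y^2


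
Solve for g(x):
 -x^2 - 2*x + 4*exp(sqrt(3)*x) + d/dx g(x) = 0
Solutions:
 g(x) = C1 + x^3/3 + x^2 - 4*sqrt(3)*exp(sqrt(3)*x)/3


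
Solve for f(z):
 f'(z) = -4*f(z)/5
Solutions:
 f(z) = C1*exp(-4*z/5)


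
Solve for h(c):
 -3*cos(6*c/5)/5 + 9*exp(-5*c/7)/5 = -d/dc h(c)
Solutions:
 h(c) = C1 + sin(6*c/5)/2 + 63*exp(-5*c/7)/25


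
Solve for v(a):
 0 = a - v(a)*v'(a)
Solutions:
 v(a) = -sqrt(C1 + a^2)
 v(a) = sqrt(C1 + a^2)


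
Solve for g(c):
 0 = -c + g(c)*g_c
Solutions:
 g(c) = -sqrt(C1 + c^2)
 g(c) = sqrt(C1 + c^2)


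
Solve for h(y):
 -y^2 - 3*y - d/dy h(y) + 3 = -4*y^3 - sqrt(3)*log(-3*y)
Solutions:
 h(y) = C1 + y^4 - y^3/3 - 3*y^2/2 + sqrt(3)*y*log(-y) + y*(-sqrt(3) + sqrt(3)*log(3) + 3)


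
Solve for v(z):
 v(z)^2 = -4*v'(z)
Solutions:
 v(z) = 4/(C1 + z)


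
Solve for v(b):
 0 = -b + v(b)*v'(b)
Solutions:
 v(b) = -sqrt(C1 + b^2)
 v(b) = sqrt(C1 + b^2)


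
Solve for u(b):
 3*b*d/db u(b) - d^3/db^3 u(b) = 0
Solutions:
 u(b) = C1 + Integral(C2*airyai(3^(1/3)*b) + C3*airybi(3^(1/3)*b), b)


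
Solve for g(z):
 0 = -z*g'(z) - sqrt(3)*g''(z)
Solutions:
 g(z) = C1 + C2*erf(sqrt(2)*3^(3/4)*z/6)


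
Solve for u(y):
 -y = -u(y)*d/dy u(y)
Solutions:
 u(y) = -sqrt(C1 + y^2)
 u(y) = sqrt(C1 + y^2)


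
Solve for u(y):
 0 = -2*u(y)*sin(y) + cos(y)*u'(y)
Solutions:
 u(y) = C1/cos(y)^2


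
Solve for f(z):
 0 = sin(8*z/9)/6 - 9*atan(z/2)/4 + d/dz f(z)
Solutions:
 f(z) = C1 + 9*z*atan(z/2)/4 - 9*log(z^2 + 4)/4 + 3*cos(8*z/9)/16


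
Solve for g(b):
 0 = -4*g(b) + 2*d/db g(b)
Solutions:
 g(b) = C1*exp(2*b)


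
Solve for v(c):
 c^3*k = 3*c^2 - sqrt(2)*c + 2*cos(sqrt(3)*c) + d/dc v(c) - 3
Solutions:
 v(c) = C1 + c^4*k/4 - c^3 + sqrt(2)*c^2/2 + 3*c - 2*sqrt(3)*sin(sqrt(3)*c)/3


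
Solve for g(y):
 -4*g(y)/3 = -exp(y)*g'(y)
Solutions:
 g(y) = C1*exp(-4*exp(-y)/3)


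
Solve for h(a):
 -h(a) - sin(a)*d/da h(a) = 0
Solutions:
 h(a) = C1*sqrt(cos(a) + 1)/sqrt(cos(a) - 1)


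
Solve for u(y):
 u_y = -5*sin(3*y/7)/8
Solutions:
 u(y) = C1 + 35*cos(3*y/7)/24


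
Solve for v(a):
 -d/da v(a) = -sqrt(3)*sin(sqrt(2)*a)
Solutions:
 v(a) = C1 - sqrt(6)*cos(sqrt(2)*a)/2


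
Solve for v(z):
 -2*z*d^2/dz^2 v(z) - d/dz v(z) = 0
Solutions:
 v(z) = C1 + C2*sqrt(z)


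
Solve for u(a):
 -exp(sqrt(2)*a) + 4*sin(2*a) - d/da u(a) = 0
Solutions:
 u(a) = C1 - sqrt(2)*exp(sqrt(2)*a)/2 - 2*cos(2*a)


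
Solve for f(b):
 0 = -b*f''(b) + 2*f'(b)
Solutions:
 f(b) = C1 + C2*b^3


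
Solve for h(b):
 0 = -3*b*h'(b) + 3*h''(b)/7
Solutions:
 h(b) = C1 + C2*erfi(sqrt(14)*b/2)


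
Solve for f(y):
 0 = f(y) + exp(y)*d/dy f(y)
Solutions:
 f(y) = C1*exp(exp(-y))


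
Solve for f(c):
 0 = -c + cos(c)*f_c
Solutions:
 f(c) = C1 + Integral(c/cos(c), c)


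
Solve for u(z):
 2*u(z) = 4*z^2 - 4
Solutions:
 u(z) = 2*z^2 - 2


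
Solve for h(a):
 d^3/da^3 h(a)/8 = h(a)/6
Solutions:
 h(a) = C3*exp(6^(2/3)*a/3) + (C1*sin(2^(2/3)*3^(1/6)*a/2) + C2*cos(2^(2/3)*3^(1/6)*a/2))*exp(-6^(2/3)*a/6)


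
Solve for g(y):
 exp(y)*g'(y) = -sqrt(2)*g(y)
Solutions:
 g(y) = C1*exp(sqrt(2)*exp(-y))


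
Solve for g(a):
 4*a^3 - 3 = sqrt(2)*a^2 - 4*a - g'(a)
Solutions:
 g(a) = C1 - a^4 + sqrt(2)*a^3/3 - 2*a^2 + 3*a


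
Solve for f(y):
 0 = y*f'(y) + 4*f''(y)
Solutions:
 f(y) = C1 + C2*erf(sqrt(2)*y/4)


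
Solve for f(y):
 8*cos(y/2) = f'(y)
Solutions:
 f(y) = C1 + 16*sin(y/2)


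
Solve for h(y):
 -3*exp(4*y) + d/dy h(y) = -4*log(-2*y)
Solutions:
 h(y) = C1 - 4*y*log(-y) + 4*y*(1 - log(2)) + 3*exp(4*y)/4


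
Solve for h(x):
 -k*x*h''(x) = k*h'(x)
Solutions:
 h(x) = C1 + C2*log(x)


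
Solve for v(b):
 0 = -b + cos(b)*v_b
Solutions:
 v(b) = C1 + Integral(b/cos(b), b)


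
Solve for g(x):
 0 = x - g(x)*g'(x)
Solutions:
 g(x) = -sqrt(C1 + x^2)
 g(x) = sqrt(C1 + x^2)


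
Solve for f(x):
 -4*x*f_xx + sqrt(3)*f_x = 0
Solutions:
 f(x) = C1 + C2*x^(sqrt(3)/4 + 1)


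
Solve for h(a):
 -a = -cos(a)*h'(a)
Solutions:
 h(a) = C1 + Integral(a/cos(a), a)


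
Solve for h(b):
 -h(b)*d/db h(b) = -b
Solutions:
 h(b) = -sqrt(C1 + b^2)
 h(b) = sqrt(C1 + b^2)


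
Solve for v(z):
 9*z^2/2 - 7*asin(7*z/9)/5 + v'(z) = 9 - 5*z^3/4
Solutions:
 v(z) = C1 - 5*z^4/16 - 3*z^3/2 + 7*z*asin(7*z/9)/5 + 9*z + sqrt(81 - 49*z^2)/5


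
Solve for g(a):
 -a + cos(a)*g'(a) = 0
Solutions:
 g(a) = C1 + Integral(a/cos(a), a)


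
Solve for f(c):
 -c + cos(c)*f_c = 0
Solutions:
 f(c) = C1 + Integral(c/cos(c), c)


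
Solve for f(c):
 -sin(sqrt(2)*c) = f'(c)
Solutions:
 f(c) = C1 + sqrt(2)*cos(sqrt(2)*c)/2


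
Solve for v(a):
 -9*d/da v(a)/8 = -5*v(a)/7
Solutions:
 v(a) = C1*exp(40*a/63)


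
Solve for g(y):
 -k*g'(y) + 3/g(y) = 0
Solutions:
 g(y) = -sqrt(C1 + 6*y/k)
 g(y) = sqrt(C1 + 6*y/k)


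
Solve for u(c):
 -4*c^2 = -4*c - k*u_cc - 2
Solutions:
 u(c) = C1 + C2*c + c^4/(3*k) - 2*c^3/(3*k) - c^2/k


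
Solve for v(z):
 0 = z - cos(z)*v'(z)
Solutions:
 v(z) = C1 + Integral(z/cos(z), z)


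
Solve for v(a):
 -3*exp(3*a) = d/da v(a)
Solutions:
 v(a) = C1 - exp(3*a)


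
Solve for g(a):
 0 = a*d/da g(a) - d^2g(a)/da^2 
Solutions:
 g(a) = C1 + C2*erfi(sqrt(2)*a/2)


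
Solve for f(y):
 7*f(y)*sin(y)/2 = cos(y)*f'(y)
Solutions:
 f(y) = C1/cos(y)^(7/2)


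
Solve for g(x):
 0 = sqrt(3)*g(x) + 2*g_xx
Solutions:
 g(x) = C1*sin(sqrt(2)*3^(1/4)*x/2) + C2*cos(sqrt(2)*3^(1/4)*x/2)


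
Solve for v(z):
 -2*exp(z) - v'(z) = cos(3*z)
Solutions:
 v(z) = C1 - 2*exp(z) - sin(3*z)/3


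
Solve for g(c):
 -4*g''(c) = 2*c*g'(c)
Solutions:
 g(c) = C1 + C2*erf(c/2)


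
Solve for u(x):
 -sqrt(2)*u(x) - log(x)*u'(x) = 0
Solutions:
 u(x) = C1*exp(-sqrt(2)*li(x))


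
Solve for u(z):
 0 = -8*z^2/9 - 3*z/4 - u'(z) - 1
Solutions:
 u(z) = C1 - 8*z^3/27 - 3*z^2/8 - z


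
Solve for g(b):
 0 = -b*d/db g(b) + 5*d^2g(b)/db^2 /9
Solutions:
 g(b) = C1 + C2*erfi(3*sqrt(10)*b/10)


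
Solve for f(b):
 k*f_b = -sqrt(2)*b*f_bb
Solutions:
 f(b) = C1 + b^(-sqrt(2)*re(k)/2 + 1)*(C2*sin(sqrt(2)*log(b)*Abs(im(k))/2) + C3*cos(sqrt(2)*log(b)*im(k)/2))


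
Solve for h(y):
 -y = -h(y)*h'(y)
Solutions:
 h(y) = -sqrt(C1 + y^2)
 h(y) = sqrt(C1 + y^2)


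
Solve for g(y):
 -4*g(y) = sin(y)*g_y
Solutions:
 g(y) = C1*(cos(y)^2 + 2*cos(y) + 1)/(cos(y)^2 - 2*cos(y) + 1)


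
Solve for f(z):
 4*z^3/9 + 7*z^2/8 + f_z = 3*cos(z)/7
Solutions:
 f(z) = C1 - z^4/9 - 7*z^3/24 + 3*sin(z)/7


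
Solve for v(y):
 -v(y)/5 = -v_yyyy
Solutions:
 v(y) = C1*exp(-5^(3/4)*y/5) + C2*exp(5^(3/4)*y/5) + C3*sin(5^(3/4)*y/5) + C4*cos(5^(3/4)*y/5)


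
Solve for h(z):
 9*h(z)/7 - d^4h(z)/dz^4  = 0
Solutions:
 h(z) = C1*exp(-sqrt(3)*7^(3/4)*z/7) + C2*exp(sqrt(3)*7^(3/4)*z/7) + C3*sin(sqrt(3)*7^(3/4)*z/7) + C4*cos(sqrt(3)*7^(3/4)*z/7)


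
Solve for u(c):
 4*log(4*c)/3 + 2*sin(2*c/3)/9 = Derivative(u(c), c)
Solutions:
 u(c) = C1 + 4*c*log(c)/3 - 4*c/3 + 8*c*log(2)/3 - cos(2*c/3)/3


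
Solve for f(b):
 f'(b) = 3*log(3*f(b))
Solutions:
 -Integral(1/(log(_y) + log(3)), (_y, f(b)))/3 = C1 - b


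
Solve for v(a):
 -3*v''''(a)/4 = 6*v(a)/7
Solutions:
 v(a) = (C1*sin(2^(1/4)*7^(3/4)*a/7) + C2*cos(2^(1/4)*7^(3/4)*a/7))*exp(-2^(1/4)*7^(3/4)*a/7) + (C3*sin(2^(1/4)*7^(3/4)*a/7) + C4*cos(2^(1/4)*7^(3/4)*a/7))*exp(2^(1/4)*7^(3/4)*a/7)


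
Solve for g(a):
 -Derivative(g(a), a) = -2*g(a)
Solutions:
 g(a) = C1*exp(2*a)


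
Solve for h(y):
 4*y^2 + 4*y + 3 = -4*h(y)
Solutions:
 h(y) = -y^2 - y - 3/4


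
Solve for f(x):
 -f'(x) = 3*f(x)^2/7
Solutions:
 f(x) = 7/(C1 + 3*x)


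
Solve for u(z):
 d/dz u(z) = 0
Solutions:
 u(z) = C1


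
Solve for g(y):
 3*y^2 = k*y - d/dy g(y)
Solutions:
 g(y) = C1 + k*y^2/2 - y^3


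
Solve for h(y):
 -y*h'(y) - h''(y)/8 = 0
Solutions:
 h(y) = C1 + C2*erf(2*y)


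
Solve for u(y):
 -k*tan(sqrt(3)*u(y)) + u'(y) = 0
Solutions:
 u(y) = sqrt(3)*(pi - asin(C1*exp(sqrt(3)*k*y)))/3
 u(y) = sqrt(3)*asin(C1*exp(sqrt(3)*k*y))/3


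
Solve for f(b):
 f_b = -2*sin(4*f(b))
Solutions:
 f(b) = -acos((-C1 - exp(16*b))/(C1 - exp(16*b)))/4 + pi/2
 f(b) = acos((-C1 - exp(16*b))/(C1 - exp(16*b)))/4


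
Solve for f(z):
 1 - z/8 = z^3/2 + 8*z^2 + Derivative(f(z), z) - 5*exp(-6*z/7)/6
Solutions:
 f(z) = C1 - z^4/8 - 8*z^3/3 - z^2/16 + z - 35*exp(-6*z/7)/36


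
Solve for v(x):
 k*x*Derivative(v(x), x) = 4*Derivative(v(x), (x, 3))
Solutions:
 v(x) = C1 + Integral(C2*airyai(2^(1/3)*k^(1/3)*x/2) + C3*airybi(2^(1/3)*k^(1/3)*x/2), x)


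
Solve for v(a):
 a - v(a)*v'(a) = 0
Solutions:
 v(a) = -sqrt(C1 + a^2)
 v(a) = sqrt(C1 + a^2)


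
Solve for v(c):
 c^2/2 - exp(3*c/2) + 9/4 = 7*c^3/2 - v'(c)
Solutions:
 v(c) = C1 + 7*c^4/8 - c^3/6 - 9*c/4 + 2*exp(3*c/2)/3


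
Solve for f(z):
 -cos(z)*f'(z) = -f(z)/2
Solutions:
 f(z) = C1*(sin(z) + 1)^(1/4)/(sin(z) - 1)^(1/4)


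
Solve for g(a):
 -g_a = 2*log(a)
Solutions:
 g(a) = C1 - 2*a*log(a) + 2*a


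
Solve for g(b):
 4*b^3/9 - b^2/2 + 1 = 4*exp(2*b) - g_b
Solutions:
 g(b) = C1 - b^4/9 + b^3/6 - b + 2*exp(2*b)


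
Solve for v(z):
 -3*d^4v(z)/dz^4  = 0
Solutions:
 v(z) = C1 + C2*z + C3*z^2 + C4*z^3


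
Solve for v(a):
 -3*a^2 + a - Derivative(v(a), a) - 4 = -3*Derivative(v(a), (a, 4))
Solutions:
 v(a) = C1 + C4*exp(3^(2/3)*a/3) - a^3 + a^2/2 - 4*a + (C2*sin(3^(1/6)*a/2) + C3*cos(3^(1/6)*a/2))*exp(-3^(2/3)*a/6)


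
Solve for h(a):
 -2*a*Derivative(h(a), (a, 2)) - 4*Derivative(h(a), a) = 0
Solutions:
 h(a) = C1 + C2/a


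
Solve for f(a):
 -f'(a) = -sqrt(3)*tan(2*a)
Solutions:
 f(a) = C1 - sqrt(3)*log(cos(2*a))/2


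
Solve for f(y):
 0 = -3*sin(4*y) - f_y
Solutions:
 f(y) = C1 + 3*cos(4*y)/4


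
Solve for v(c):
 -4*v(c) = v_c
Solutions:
 v(c) = C1*exp(-4*c)


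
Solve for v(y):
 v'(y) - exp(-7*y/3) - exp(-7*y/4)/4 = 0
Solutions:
 v(y) = C1 - 3*exp(-7*y/3)/7 - exp(-7*y/4)/7


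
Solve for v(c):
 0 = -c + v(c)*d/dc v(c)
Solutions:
 v(c) = -sqrt(C1 + c^2)
 v(c) = sqrt(C1 + c^2)


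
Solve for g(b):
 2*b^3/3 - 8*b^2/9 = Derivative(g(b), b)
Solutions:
 g(b) = C1 + b^4/6 - 8*b^3/27


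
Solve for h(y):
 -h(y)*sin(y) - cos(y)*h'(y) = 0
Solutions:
 h(y) = C1*cos(y)


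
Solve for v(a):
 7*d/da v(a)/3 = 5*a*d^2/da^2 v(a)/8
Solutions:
 v(a) = C1 + C2*a^(71/15)


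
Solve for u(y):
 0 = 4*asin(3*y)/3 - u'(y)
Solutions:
 u(y) = C1 + 4*y*asin(3*y)/3 + 4*sqrt(1 - 9*y^2)/9


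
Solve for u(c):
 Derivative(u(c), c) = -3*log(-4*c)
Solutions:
 u(c) = C1 - 3*c*log(-c) + 3*c*(1 - 2*log(2))


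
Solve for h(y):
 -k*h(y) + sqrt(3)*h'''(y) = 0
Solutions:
 h(y) = C1*exp(3^(5/6)*k^(1/3)*y/3) + C2*exp(k^(1/3)*y*(-3^(5/6) + 3*3^(1/3)*I)/6) + C3*exp(-k^(1/3)*y*(3^(5/6) + 3*3^(1/3)*I)/6)


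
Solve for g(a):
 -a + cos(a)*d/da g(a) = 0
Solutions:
 g(a) = C1 + Integral(a/cos(a), a)


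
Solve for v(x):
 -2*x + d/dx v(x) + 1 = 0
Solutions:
 v(x) = C1 + x^2 - x


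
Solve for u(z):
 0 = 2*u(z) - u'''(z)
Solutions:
 u(z) = C3*exp(2^(1/3)*z) + (C1*sin(2^(1/3)*sqrt(3)*z/2) + C2*cos(2^(1/3)*sqrt(3)*z/2))*exp(-2^(1/3)*z/2)


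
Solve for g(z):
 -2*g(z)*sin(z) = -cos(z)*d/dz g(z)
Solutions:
 g(z) = C1/cos(z)^2


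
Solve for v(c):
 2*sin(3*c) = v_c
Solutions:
 v(c) = C1 - 2*cos(3*c)/3


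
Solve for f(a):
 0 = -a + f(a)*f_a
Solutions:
 f(a) = -sqrt(C1 + a^2)
 f(a) = sqrt(C1 + a^2)


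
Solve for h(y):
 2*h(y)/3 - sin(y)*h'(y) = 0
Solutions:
 h(y) = C1*(cos(y) - 1)^(1/3)/(cos(y) + 1)^(1/3)


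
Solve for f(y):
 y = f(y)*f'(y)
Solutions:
 f(y) = -sqrt(C1 + y^2)
 f(y) = sqrt(C1 + y^2)


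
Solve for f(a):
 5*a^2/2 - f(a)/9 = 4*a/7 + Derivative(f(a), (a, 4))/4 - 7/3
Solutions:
 f(a) = 45*a^2/2 - 36*a/7 + (C1*sin(sqrt(3)*a/3) + C2*cos(sqrt(3)*a/3))*exp(-sqrt(3)*a/3) + (C3*sin(sqrt(3)*a/3) + C4*cos(sqrt(3)*a/3))*exp(sqrt(3)*a/3) + 21


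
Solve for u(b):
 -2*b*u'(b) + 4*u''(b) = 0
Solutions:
 u(b) = C1 + C2*erfi(b/2)


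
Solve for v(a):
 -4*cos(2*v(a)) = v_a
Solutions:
 v(a) = -asin((C1 + exp(16*a))/(C1 - exp(16*a)))/2 + pi/2
 v(a) = asin((C1 + exp(16*a))/(C1 - exp(16*a)))/2


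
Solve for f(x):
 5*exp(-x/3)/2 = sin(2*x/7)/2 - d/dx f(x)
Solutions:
 f(x) = C1 - 7*cos(2*x/7)/4 + 15*exp(-x/3)/2


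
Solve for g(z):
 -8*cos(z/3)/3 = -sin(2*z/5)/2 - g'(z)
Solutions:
 g(z) = C1 + 8*sin(z/3) + 5*cos(2*z/5)/4


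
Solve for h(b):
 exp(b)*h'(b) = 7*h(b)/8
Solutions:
 h(b) = C1*exp(-7*exp(-b)/8)


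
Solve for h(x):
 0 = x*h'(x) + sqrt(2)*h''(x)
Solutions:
 h(x) = C1 + C2*erf(2^(1/4)*x/2)


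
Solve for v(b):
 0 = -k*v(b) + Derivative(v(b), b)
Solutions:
 v(b) = C1*exp(b*k)


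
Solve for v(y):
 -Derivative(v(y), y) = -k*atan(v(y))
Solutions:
 Integral(1/atan(_y), (_y, v(y))) = C1 + k*y


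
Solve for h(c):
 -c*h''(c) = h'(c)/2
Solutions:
 h(c) = C1 + C2*sqrt(c)


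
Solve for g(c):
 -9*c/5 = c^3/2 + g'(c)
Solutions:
 g(c) = C1 - c^4/8 - 9*c^2/10


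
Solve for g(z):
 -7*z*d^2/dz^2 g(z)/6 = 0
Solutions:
 g(z) = C1 + C2*z


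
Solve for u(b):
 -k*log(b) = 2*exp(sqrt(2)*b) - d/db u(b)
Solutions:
 u(b) = C1 + b*k*log(b) - b*k + sqrt(2)*exp(sqrt(2)*b)


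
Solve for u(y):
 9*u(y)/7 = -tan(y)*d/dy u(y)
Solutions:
 u(y) = C1/sin(y)^(9/7)


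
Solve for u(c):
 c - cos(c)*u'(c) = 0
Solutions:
 u(c) = C1 + Integral(c/cos(c), c)


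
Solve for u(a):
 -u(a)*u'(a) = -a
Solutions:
 u(a) = -sqrt(C1 + a^2)
 u(a) = sqrt(C1 + a^2)


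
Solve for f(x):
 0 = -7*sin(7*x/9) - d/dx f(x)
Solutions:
 f(x) = C1 + 9*cos(7*x/9)


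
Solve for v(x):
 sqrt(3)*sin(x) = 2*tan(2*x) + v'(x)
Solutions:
 v(x) = C1 + log(cos(2*x)) - sqrt(3)*cos(x)


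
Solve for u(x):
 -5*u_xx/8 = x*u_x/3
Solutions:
 u(x) = C1 + C2*erf(2*sqrt(15)*x/15)


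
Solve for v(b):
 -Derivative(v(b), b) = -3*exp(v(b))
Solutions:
 v(b) = log(-1/(C1 + 3*b))


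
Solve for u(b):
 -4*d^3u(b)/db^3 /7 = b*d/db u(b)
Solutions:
 u(b) = C1 + Integral(C2*airyai(-14^(1/3)*b/2) + C3*airybi(-14^(1/3)*b/2), b)


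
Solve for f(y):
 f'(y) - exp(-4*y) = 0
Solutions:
 f(y) = C1 - exp(-4*y)/4


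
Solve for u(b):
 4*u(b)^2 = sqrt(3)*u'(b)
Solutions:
 u(b) = -3/(C1 + 4*sqrt(3)*b)


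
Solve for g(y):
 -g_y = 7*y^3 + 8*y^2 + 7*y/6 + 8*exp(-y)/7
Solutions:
 g(y) = C1 - 7*y^4/4 - 8*y^3/3 - 7*y^2/12 + 8*exp(-y)/7


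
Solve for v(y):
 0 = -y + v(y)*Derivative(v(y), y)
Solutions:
 v(y) = -sqrt(C1 + y^2)
 v(y) = sqrt(C1 + y^2)


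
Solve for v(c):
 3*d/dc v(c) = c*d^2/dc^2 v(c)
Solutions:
 v(c) = C1 + C2*c^4


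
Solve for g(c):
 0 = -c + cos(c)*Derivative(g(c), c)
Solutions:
 g(c) = C1 + Integral(c/cos(c), c)


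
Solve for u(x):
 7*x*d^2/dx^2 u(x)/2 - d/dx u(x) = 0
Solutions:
 u(x) = C1 + C2*x^(9/7)


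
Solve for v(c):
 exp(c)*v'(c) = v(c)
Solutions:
 v(c) = C1*exp(-exp(-c))


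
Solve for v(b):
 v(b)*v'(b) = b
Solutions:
 v(b) = -sqrt(C1 + b^2)
 v(b) = sqrt(C1 + b^2)


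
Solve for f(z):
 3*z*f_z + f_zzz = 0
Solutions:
 f(z) = C1 + Integral(C2*airyai(-3^(1/3)*z) + C3*airybi(-3^(1/3)*z), z)


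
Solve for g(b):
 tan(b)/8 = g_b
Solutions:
 g(b) = C1 - log(cos(b))/8


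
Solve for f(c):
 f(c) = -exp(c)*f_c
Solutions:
 f(c) = C1*exp(exp(-c))


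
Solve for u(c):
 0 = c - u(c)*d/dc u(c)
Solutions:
 u(c) = -sqrt(C1 + c^2)
 u(c) = sqrt(C1 + c^2)


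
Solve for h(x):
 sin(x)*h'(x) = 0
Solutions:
 h(x) = C1


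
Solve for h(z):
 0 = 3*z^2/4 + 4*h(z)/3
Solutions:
 h(z) = -9*z^2/16


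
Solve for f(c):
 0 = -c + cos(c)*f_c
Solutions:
 f(c) = C1 + Integral(c/cos(c), c)


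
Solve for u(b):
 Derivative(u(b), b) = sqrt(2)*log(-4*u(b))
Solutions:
 -sqrt(2)*Integral(1/(log(-_y) + 2*log(2)), (_y, u(b)))/2 = C1 - b


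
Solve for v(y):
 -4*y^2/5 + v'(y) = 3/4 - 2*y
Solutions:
 v(y) = C1 + 4*y^3/15 - y^2 + 3*y/4


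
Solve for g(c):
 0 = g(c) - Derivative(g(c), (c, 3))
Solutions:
 g(c) = C3*exp(c) + (C1*sin(sqrt(3)*c/2) + C2*cos(sqrt(3)*c/2))*exp(-c/2)


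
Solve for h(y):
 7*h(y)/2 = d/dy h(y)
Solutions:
 h(y) = C1*exp(7*y/2)


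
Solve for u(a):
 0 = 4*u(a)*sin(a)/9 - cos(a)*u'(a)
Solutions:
 u(a) = C1/cos(a)^(4/9)


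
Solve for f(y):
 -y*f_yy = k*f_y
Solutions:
 f(y) = C1 + y^(1 - re(k))*(C2*sin(log(y)*Abs(im(k))) + C3*cos(log(y)*im(k)))


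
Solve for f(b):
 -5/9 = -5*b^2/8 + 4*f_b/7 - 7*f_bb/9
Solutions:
 f(b) = C1 + C2*exp(36*b/49) + 35*b^3/96 + 1715*b^2/1152 + 63875*b/20736


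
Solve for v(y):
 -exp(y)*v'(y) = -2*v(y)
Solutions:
 v(y) = C1*exp(-2*exp(-y))


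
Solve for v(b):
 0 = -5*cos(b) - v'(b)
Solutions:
 v(b) = C1 - 5*sin(b)


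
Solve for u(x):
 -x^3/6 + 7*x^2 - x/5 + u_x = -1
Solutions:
 u(x) = C1 + x^4/24 - 7*x^3/3 + x^2/10 - x


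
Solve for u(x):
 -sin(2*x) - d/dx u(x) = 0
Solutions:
 u(x) = C1 + cos(2*x)/2


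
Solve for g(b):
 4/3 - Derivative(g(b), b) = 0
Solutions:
 g(b) = C1 + 4*b/3


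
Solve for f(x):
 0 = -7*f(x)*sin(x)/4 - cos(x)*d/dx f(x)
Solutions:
 f(x) = C1*cos(x)^(7/4)


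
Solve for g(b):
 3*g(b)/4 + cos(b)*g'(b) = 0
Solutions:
 g(b) = C1*(sin(b) - 1)^(3/8)/(sin(b) + 1)^(3/8)


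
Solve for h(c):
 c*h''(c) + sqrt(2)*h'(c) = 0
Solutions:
 h(c) = C1 + C2*c^(1 - sqrt(2))


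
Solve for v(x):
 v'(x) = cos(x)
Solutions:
 v(x) = C1 + sin(x)


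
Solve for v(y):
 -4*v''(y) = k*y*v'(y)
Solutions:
 v(y) = Piecewise((-sqrt(2)*sqrt(pi)*C1*erf(sqrt(2)*sqrt(k)*y/4)/sqrt(k) - C2, (k > 0) | (k < 0)), (-C1*y - C2, True))


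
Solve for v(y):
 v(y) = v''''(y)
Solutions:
 v(y) = C1*exp(-y) + C2*exp(y) + C3*sin(y) + C4*cos(y)


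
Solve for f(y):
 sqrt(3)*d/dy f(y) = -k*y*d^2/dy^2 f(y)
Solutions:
 f(y) = C1 + y^(((re(k) - sqrt(3))*re(k) + im(k)^2)/(re(k)^2 + im(k)^2))*(C2*sin(sqrt(3)*log(y)*Abs(im(k))/(re(k)^2 + im(k)^2)) + C3*cos(sqrt(3)*log(y)*im(k)/(re(k)^2 + im(k)^2)))


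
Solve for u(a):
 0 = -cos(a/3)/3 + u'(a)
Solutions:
 u(a) = C1 + sin(a/3)


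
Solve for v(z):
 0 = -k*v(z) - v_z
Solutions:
 v(z) = C1*exp(-k*z)


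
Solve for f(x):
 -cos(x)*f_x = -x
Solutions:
 f(x) = C1 + Integral(x/cos(x), x)


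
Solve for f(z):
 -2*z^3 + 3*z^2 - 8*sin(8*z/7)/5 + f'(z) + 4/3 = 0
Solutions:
 f(z) = C1 + z^4/2 - z^3 - 4*z/3 - 7*cos(8*z/7)/5


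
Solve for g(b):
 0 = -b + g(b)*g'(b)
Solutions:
 g(b) = -sqrt(C1 + b^2)
 g(b) = sqrt(C1 + b^2)


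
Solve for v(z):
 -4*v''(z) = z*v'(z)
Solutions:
 v(z) = C1 + C2*erf(sqrt(2)*z/4)


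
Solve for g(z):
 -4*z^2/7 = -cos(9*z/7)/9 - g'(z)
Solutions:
 g(z) = C1 + 4*z^3/21 - 7*sin(9*z/7)/81


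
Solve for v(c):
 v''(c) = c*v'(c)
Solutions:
 v(c) = C1 + C2*erfi(sqrt(2)*c/2)


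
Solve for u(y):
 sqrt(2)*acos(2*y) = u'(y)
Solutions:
 u(y) = C1 + sqrt(2)*(y*acos(2*y) - sqrt(1 - 4*y^2)/2)


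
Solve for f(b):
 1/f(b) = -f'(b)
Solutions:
 f(b) = -sqrt(C1 - 2*b)
 f(b) = sqrt(C1 - 2*b)


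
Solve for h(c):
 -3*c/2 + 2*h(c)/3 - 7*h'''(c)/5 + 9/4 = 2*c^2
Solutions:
 h(c) = C3*exp(10^(1/3)*21^(2/3)*c/21) + 3*c^2 + 9*c/4 + (C1*sin(10^(1/3)*3^(1/6)*7^(2/3)*c/14) + C2*cos(10^(1/3)*3^(1/6)*7^(2/3)*c/14))*exp(-10^(1/3)*21^(2/3)*c/42) - 27/8


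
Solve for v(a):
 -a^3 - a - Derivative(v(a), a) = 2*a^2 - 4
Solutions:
 v(a) = C1 - a^4/4 - 2*a^3/3 - a^2/2 + 4*a


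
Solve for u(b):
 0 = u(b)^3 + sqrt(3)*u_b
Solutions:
 u(b) = -sqrt(6)*sqrt(-1/(C1 - sqrt(3)*b))/2
 u(b) = sqrt(6)*sqrt(-1/(C1 - sqrt(3)*b))/2


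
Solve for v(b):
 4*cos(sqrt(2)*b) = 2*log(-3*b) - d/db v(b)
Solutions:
 v(b) = C1 + 2*b*log(-b) - 2*b + 2*b*log(3) - 2*sqrt(2)*sin(sqrt(2)*b)


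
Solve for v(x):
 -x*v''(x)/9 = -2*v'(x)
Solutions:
 v(x) = C1 + C2*x^19


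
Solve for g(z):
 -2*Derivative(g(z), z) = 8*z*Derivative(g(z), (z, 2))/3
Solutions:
 g(z) = C1 + C2*z^(1/4)


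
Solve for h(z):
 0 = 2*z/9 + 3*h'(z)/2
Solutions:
 h(z) = C1 - 2*z^2/27


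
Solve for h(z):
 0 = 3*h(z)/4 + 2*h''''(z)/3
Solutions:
 h(z) = (C1*sin(2^(3/4)*sqrt(3)*z/4) + C2*cos(2^(3/4)*sqrt(3)*z/4))*exp(-2^(3/4)*sqrt(3)*z/4) + (C3*sin(2^(3/4)*sqrt(3)*z/4) + C4*cos(2^(3/4)*sqrt(3)*z/4))*exp(2^(3/4)*sqrt(3)*z/4)


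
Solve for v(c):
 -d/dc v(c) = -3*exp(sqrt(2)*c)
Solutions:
 v(c) = C1 + 3*sqrt(2)*exp(sqrt(2)*c)/2


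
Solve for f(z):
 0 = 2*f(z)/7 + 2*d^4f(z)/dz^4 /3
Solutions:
 f(z) = (C1*sin(sqrt(2)*3^(1/4)*7^(3/4)*z/14) + C2*cos(sqrt(2)*3^(1/4)*7^(3/4)*z/14))*exp(-sqrt(2)*3^(1/4)*7^(3/4)*z/14) + (C3*sin(sqrt(2)*3^(1/4)*7^(3/4)*z/14) + C4*cos(sqrt(2)*3^(1/4)*7^(3/4)*z/14))*exp(sqrt(2)*3^(1/4)*7^(3/4)*z/14)


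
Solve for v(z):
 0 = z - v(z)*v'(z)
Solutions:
 v(z) = -sqrt(C1 + z^2)
 v(z) = sqrt(C1 + z^2)


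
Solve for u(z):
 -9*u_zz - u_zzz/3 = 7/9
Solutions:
 u(z) = C1 + C2*z + C3*exp(-27*z) - 7*z^2/162


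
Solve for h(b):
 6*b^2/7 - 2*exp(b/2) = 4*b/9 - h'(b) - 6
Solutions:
 h(b) = C1 - 2*b^3/7 + 2*b^2/9 - 6*b + 4*exp(b/2)


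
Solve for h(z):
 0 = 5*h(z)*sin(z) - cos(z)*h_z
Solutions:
 h(z) = C1/cos(z)^5


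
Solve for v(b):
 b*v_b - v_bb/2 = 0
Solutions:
 v(b) = C1 + C2*erfi(b)


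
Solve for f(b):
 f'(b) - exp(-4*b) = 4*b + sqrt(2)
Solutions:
 f(b) = C1 + 2*b^2 + sqrt(2)*b - exp(-4*b)/4


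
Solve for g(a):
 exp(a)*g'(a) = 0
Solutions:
 g(a) = C1


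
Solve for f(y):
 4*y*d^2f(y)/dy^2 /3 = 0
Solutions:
 f(y) = C1 + C2*y


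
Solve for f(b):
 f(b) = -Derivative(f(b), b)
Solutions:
 f(b) = C1*exp(-b)


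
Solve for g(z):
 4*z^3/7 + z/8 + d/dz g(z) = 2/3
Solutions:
 g(z) = C1 - z^4/7 - z^2/16 + 2*z/3


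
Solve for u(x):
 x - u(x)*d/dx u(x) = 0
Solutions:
 u(x) = -sqrt(C1 + x^2)
 u(x) = sqrt(C1 + x^2)


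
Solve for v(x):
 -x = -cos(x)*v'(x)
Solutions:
 v(x) = C1 + Integral(x/cos(x), x)


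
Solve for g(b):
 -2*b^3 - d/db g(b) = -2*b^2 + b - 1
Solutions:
 g(b) = C1 - b^4/2 + 2*b^3/3 - b^2/2 + b


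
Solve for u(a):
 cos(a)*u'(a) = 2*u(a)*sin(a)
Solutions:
 u(a) = C1/cos(a)^2


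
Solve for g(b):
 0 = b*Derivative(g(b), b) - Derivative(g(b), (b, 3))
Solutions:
 g(b) = C1 + Integral(C2*airyai(b) + C3*airybi(b), b)


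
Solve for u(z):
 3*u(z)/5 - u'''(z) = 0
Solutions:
 u(z) = C3*exp(3^(1/3)*5^(2/3)*z/5) + (C1*sin(3^(5/6)*5^(2/3)*z/10) + C2*cos(3^(5/6)*5^(2/3)*z/10))*exp(-3^(1/3)*5^(2/3)*z/10)


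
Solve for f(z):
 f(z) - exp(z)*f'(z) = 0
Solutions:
 f(z) = C1*exp(-exp(-z))


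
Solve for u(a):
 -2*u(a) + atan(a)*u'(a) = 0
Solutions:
 u(a) = C1*exp(2*Integral(1/atan(a), a))


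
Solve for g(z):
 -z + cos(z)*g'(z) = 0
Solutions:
 g(z) = C1 + Integral(z/cos(z), z)


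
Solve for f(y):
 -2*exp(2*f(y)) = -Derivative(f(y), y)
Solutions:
 f(y) = log(-sqrt(-1/(C1 + 2*y))) - log(2)/2
 f(y) = log(-1/(C1 + 2*y))/2 - log(2)/2


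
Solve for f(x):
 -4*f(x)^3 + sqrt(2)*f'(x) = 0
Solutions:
 f(x) = -sqrt(2)*sqrt(-1/(C1 + 2*sqrt(2)*x))/2
 f(x) = sqrt(2)*sqrt(-1/(C1 + 2*sqrt(2)*x))/2


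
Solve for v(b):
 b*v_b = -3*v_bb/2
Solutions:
 v(b) = C1 + C2*erf(sqrt(3)*b/3)


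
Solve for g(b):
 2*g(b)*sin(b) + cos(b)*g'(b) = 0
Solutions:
 g(b) = C1*cos(b)^2


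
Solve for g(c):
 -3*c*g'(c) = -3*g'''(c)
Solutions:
 g(c) = C1 + Integral(C2*airyai(c) + C3*airybi(c), c)


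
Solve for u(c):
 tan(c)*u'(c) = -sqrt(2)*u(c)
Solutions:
 u(c) = C1/sin(c)^(sqrt(2))


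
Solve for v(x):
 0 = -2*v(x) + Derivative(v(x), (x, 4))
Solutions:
 v(x) = C1*exp(-2^(1/4)*x) + C2*exp(2^(1/4)*x) + C3*sin(2^(1/4)*x) + C4*cos(2^(1/4)*x)


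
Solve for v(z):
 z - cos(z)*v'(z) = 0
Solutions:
 v(z) = C1 + Integral(z/cos(z), z)


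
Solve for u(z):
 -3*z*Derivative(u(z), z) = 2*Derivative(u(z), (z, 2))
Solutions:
 u(z) = C1 + C2*erf(sqrt(3)*z/2)


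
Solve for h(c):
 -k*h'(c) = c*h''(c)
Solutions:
 h(c) = C1 + c^(1 - re(k))*(C2*sin(log(c)*Abs(im(k))) + C3*cos(log(c)*im(k)))


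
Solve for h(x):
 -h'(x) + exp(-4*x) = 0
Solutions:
 h(x) = C1 - exp(-4*x)/4


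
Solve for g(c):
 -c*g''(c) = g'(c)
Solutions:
 g(c) = C1 + C2*log(c)


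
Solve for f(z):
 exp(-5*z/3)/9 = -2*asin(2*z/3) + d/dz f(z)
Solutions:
 f(z) = C1 + 2*z*asin(2*z/3) + sqrt(9 - 4*z^2) - exp(-5*z/3)/15


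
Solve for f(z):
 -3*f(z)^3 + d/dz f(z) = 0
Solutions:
 f(z) = -sqrt(2)*sqrt(-1/(C1 + 3*z))/2
 f(z) = sqrt(2)*sqrt(-1/(C1 + 3*z))/2


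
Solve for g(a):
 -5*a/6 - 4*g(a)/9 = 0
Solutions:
 g(a) = -15*a/8


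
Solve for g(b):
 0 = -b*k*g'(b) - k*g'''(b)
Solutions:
 g(b) = C1 + Integral(C2*airyai(-b) + C3*airybi(-b), b)


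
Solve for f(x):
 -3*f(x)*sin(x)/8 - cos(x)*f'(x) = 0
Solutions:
 f(x) = C1*cos(x)^(3/8)


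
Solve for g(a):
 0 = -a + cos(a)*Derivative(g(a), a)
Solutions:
 g(a) = C1 + Integral(a/cos(a), a)


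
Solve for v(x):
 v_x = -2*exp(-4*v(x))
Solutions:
 v(x) = log(-I*(C1 - 8*x)^(1/4))
 v(x) = log(I*(C1 - 8*x)^(1/4))
 v(x) = log(-(C1 - 8*x)^(1/4))
 v(x) = log(C1 - 8*x)/4


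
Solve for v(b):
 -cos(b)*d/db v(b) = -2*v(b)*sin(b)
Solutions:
 v(b) = C1/cos(b)^2


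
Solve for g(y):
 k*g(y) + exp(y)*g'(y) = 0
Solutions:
 g(y) = C1*exp(k*exp(-y))


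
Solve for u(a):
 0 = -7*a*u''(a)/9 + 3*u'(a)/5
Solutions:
 u(a) = C1 + C2*a^(62/35)


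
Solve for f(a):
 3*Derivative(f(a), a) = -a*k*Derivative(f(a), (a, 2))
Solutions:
 f(a) = C1 + a^(((re(k) - 3)*re(k) + im(k)^2)/(re(k)^2 + im(k)^2))*(C2*sin(3*log(a)*Abs(im(k))/(re(k)^2 + im(k)^2)) + C3*cos(3*log(a)*im(k)/(re(k)^2 + im(k)^2)))


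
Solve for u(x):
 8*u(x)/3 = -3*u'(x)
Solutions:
 u(x) = C1*exp(-8*x/9)


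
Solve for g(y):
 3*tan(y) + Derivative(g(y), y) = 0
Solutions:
 g(y) = C1 + 3*log(cos(y))


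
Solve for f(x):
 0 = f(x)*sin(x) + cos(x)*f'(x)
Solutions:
 f(x) = C1*cos(x)


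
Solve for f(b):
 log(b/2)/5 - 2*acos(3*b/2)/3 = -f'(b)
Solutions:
 f(b) = C1 - b*log(b)/5 + 2*b*acos(3*b/2)/3 + b*log(2)/5 + b/5 - 2*sqrt(4 - 9*b^2)/9


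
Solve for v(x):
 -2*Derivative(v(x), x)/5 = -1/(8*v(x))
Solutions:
 v(x) = -sqrt(C1 + 10*x)/4
 v(x) = sqrt(C1 + 10*x)/4


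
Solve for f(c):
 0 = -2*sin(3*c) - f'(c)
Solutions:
 f(c) = C1 + 2*cos(3*c)/3


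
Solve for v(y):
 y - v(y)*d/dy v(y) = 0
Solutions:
 v(y) = -sqrt(C1 + y^2)
 v(y) = sqrt(C1 + y^2)


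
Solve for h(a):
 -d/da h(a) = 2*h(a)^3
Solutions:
 h(a) = -sqrt(2)*sqrt(-1/(C1 - 2*a))/2
 h(a) = sqrt(2)*sqrt(-1/(C1 - 2*a))/2


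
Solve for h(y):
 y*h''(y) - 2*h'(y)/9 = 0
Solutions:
 h(y) = C1 + C2*y^(11/9)


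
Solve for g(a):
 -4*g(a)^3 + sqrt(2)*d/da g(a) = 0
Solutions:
 g(a) = -sqrt(2)*sqrt(-1/(C1 + 2*sqrt(2)*a))/2
 g(a) = sqrt(2)*sqrt(-1/(C1 + 2*sqrt(2)*a))/2


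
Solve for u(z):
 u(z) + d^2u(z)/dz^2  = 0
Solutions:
 u(z) = C1*sin(z) + C2*cos(z)


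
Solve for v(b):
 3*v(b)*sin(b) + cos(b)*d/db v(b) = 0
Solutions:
 v(b) = C1*cos(b)^3


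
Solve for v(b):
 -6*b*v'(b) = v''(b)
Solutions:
 v(b) = C1 + C2*erf(sqrt(3)*b)


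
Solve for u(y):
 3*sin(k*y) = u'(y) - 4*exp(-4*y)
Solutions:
 u(y) = C1 - exp(-4*y) - 3*cos(k*y)/k


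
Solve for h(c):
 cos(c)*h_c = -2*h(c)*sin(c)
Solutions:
 h(c) = C1*cos(c)^2


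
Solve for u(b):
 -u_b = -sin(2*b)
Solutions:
 u(b) = C1 - cos(2*b)/2


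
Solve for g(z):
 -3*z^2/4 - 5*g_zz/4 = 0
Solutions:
 g(z) = C1 + C2*z - z^4/20


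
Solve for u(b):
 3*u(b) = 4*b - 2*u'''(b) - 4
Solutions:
 u(b) = C3*exp(-2^(2/3)*3^(1/3)*b/2) + 4*b/3 + (C1*sin(2^(2/3)*3^(5/6)*b/4) + C2*cos(2^(2/3)*3^(5/6)*b/4))*exp(2^(2/3)*3^(1/3)*b/4) - 4/3


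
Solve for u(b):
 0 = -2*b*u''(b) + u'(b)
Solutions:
 u(b) = C1 + C2*b^(3/2)


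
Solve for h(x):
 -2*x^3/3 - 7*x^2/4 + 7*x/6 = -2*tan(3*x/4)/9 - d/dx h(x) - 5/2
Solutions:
 h(x) = C1 + x^4/6 + 7*x^3/12 - 7*x^2/12 - 5*x/2 + 8*log(cos(3*x/4))/27


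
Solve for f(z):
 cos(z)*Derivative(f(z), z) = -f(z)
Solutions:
 f(z) = C1*sqrt(sin(z) - 1)/sqrt(sin(z) + 1)


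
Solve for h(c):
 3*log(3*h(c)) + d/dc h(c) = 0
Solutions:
 Integral(1/(log(_y) + log(3)), (_y, h(c)))/3 = C1 - c


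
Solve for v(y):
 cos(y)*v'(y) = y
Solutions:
 v(y) = C1 + Integral(y/cos(y), y)


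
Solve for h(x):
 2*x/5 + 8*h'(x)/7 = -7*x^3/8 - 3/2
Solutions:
 h(x) = C1 - 49*x^4/256 - 7*x^2/40 - 21*x/16


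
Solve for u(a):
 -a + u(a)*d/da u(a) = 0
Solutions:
 u(a) = -sqrt(C1 + a^2)
 u(a) = sqrt(C1 + a^2)


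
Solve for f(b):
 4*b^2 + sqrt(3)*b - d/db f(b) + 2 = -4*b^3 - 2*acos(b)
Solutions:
 f(b) = C1 + b^4 + 4*b^3/3 + sqrt(3)*b^2/2 + 2*b*acos(b) + 2*b - 2*sqrt(1 - b^2)


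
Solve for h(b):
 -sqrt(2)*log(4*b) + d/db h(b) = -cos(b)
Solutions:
 h(b) = C1 + sqrt(2)*b*(log(b) - 1) + 2*sqrt(2)*b*log(2) - sin(b)


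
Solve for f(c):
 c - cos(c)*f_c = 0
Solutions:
 f(c) = C1 + Integral(c/cos(c), c)


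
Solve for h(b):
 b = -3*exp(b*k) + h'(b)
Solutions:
 h(b) = C1 + b^2/2 + 3*exp(b*k)/k


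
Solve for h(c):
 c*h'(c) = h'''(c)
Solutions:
 h(c) = C1 + Integral(C2*airyai(c) + C3*airybi(c), c)


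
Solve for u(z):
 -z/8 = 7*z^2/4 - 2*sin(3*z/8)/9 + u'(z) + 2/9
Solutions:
 u(z) = C1 - 7*z^3/12 - z^2/16 - 2*z/9 - 16*cos(3*z/8)/27


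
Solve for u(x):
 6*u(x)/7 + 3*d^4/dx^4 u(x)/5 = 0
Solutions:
 u(x) = (C1*sin(14^(3/4)*5^(1/4)*x/14) + C2*cos(14^(3/4)*5^(1/4)*x/14))*exp(-14^(3/4)*5^(1/4)*x/14) + (C3*sin(14^(3/4)*5^(1/4)*x/14) + C4*cos(14^(3/4)*5^(1/4)*x/14))*exp(14^(3/4)*5^(1/4)*x/14)


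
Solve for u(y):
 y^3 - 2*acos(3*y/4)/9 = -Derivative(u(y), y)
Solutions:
 u(y) = C1 - y^4/4 + 2*y*acos(3*y/4)/9 - 2*sqrt(16 - 9*y^2)/27


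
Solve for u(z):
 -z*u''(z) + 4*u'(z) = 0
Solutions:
 u(z) = C1 + C2*z^5


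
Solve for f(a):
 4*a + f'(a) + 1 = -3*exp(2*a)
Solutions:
 f(a) = C1 - 2*a^2 - a - 3*exp(2*a)/2


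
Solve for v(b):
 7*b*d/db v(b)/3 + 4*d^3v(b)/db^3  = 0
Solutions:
 v(b) = C1 + Integral(C2*airyai(-126^(1/3)*b/6) + C3*airybi(-126^(1/3)*b/6), b)


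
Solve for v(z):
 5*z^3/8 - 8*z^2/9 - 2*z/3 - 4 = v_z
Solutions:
 v(z) = C1 + 5*z^4/32 - 8*z^3/27 - z^2/3 - 4*z


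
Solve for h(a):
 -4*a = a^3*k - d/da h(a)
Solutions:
 h(a) = C1 + a^4*k/4 + 2*a^2


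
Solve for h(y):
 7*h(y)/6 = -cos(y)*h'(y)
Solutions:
 h(y) = C1*(sin(y) - 1)^(7/12)/(sin(y) + 1)^(7/12)


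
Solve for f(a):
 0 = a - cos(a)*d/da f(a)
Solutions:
 f(a) = C1 + Integral(a/cos(a), a)


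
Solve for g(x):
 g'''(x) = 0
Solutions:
 g(x) = C1 + C2*x + C3*x^2


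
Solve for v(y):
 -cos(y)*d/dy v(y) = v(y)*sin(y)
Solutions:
 v(y) = C1*cos(y)


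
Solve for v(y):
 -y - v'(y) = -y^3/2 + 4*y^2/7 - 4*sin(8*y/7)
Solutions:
 v(y) = C1 + y^4/8 - 4*y^3/21 - y^2/2 - 7*cos(8*y/7)/2


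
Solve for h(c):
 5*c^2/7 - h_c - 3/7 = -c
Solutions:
 h(c) = C1 + 5*c^3/21 + c^2/2 - 3*c/7


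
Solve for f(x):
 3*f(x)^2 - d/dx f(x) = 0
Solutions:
 f(x) = -1/(C1 + 3*x)


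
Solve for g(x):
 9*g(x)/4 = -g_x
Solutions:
 g(x) = C1*exp(-9*x/4)


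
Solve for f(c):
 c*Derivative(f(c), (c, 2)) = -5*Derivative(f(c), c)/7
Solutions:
 f(c) = C1 + C2*c^(2/7)


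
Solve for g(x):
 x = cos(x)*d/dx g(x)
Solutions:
 g(x) = C1 + Integral(x/cos(x), x)


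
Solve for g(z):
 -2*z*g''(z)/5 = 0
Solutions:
 g(z) = C1 + C2*z


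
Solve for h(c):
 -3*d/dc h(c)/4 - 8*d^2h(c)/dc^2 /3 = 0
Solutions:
 h(c) = C1 + C2*exp(-9*c/32)


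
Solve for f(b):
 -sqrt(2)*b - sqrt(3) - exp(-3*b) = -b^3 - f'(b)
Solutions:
 f(b) = C1 - b^4/4 + sqrt(2)*b^2/2 + sqrt(3)*b - exp(-3*b)/3


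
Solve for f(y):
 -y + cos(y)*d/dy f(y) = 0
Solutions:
 f(y) = C1 + Integral(y/cos(y), y)


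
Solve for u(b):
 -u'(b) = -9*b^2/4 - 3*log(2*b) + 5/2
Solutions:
 u(b) = C1 + 3*b^3/4 + 3*b*log(b) - 11*b/2 + 3*b*log(2)


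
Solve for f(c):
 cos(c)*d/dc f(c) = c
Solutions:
 f(c) = C1 + Integral(c/cos(c), c)


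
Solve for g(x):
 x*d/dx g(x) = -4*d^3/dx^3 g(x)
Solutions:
 g(x) = C1 + Integral(C2*airyai(-2^(1/3)*x/2) + C3*airybi(-2^(1/3)*x/2), x)


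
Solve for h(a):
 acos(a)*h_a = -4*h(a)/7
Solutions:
 h(a) = C1*exp(-4*Integral(1/acos(a), a)/7)


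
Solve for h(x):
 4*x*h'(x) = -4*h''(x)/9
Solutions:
 h(x) = C1 + C2*erf(3*sqrt(2)*x/2)


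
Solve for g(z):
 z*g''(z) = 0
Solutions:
 g(z) = C1 + C2*z


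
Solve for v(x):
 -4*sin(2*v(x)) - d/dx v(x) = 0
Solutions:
 v(x) = pi - acos((-C1 - exp(16*x))/(C1 - exp(16*x)))/2
 v(x) = acos((-C1 - exp(16*x))/(C1 - exp(16*x)))/2


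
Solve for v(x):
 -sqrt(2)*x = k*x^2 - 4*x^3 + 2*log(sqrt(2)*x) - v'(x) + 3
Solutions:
 v(x) = C1 + k*x^3/3 - x^4 + sqrt(2)*x^2/2 + 2*x*log(x) + x*log(2) + x


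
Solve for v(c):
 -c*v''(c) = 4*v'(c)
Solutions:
 v(c) = C1 + C2/c^3


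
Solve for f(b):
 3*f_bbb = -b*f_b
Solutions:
 f(b) = C1 + Integral(C2*airyai(-3^(2/3)*b/3) + C3*airybi(-3^(2/3)*b/3), b)


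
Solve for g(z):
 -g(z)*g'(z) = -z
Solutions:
 g(z) = -sqrt(C1 + z^2)
 g(z) = sqrt(C1 + z^2)


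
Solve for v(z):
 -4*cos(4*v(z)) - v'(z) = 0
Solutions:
 v(z) = -asin((C1 + exp(32*z))/(C1 - exp(32*z)))/4 + pi/4
 v(z) = asin((C1 + exp(32*z))/(C1 - exp(32*z)))/4


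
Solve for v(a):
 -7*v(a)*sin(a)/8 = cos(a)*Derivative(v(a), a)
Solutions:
 v(a) = C1*cos(a)^(7/8)


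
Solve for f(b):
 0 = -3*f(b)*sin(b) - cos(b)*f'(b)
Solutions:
 f(b) = C1*cos(b)^3


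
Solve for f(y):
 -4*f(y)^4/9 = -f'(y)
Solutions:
 f(y) = 3^(1/3)*(-1/(C1 + 4*y))^(1/3)
 f(y) = (-1/(C1 + 4*y))^(1/3)*(-3^(1/3) - 3^(5/6)*I)/2
 f(y) = (-1/(C1 + 4*y))^(1/3)*(-3^(1/3) + 3^(5/6)*I)/2
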